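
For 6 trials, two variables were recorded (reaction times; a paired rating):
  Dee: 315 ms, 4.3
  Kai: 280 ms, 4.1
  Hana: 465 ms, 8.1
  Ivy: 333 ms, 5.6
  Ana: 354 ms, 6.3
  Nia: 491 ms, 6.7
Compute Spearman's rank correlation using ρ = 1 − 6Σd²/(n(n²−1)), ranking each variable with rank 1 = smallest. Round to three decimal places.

Ranks of variable 1: 2, 1, 5, 3, 4, 6
Ranks of variable 2: 2, 1, 6, 3, 4, 5
d = r₁ − r₂: 0, 0, -1, 0, 0, 1
d²: 0, 0, 1, 0, 0, 1; Σd² = 2
ρ = 1 − 6·2/(6·35) = 1 − 12/210 = 0.943

0.943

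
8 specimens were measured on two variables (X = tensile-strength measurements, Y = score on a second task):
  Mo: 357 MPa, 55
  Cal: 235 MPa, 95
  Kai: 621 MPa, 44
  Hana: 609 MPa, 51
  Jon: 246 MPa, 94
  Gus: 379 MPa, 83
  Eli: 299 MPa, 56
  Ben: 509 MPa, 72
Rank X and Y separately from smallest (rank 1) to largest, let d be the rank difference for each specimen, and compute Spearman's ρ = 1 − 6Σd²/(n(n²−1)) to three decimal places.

-0.810

Ranks of variable 1: 4, 1, 8, 7, 2, 5, 3, 6
Ranks of variable 2: 3, 8, 1, 2, 7, 6, 4, 5
d = r₁ − r₂: 1, -7, 7, 5, -5, -1, -1, 1
d²: 1, 49, 49, 25, 25, 1, 1, 1; Σd² = 152
ρ = 1 − 6·152/(8·63) = 1 − 912/504 = -0.810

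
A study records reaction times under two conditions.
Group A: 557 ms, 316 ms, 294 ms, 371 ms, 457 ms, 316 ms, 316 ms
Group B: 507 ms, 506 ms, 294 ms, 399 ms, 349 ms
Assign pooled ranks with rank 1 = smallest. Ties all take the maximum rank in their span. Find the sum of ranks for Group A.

Sorted (ascending): 294, 294, 316, 316, 316, 349, 371, 399, 457, 506, 507, 557
The 2 values of 294 occupy positions 1–2 → each gets rank 2.
The 3 values of 316 occupy positions 3–5 → each gets rank 5.
Group A values → pooled ranks: 557→12, 316→5, 294→2, 371→7, 457→9, 316→5, 316→5
Rank sum = 12 + 5 + 2 + 7 + 9 + 5 + 5 = 45

45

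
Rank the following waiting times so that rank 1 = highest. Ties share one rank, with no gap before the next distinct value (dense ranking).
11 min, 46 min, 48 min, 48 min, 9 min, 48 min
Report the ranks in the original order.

3, 2, 1, 1, 4, 1

Sorted (descending): 48, 48, 48, 46, 11, 9
The 3 values of 48 share dense rank 1.
Remaining distinct values take the next consecutive integers.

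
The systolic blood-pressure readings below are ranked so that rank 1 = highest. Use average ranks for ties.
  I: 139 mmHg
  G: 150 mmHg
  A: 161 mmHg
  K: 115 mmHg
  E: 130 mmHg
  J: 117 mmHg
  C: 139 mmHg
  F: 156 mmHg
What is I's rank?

Sorted (descending): 161, 156, 150, 139, 139, 130, 117, 115
The 2 values of 139 occupy positions 4–5 → average rank (4+5)/2 = 4.5.
I has value 139 mmHg → rank 4.5.

4.5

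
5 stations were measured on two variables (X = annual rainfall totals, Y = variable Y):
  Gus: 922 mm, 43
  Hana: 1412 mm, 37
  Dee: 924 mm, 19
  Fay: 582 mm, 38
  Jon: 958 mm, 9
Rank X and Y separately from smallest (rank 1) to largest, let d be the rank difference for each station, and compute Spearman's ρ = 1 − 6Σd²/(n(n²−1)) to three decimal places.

Ranks of variable 1: 2, 5, 3, 1, 4
Ranks of variable 2: 5, 3, 2, 4, 1
d = r₁ − r₂: -3, 2, 1, -3, 3
d²: 9, 4, 1, 9, 9; Σd² = 32
ρ = 1 − 6·32/(5·24) = 1 − 192/120 = -0.600

-0.600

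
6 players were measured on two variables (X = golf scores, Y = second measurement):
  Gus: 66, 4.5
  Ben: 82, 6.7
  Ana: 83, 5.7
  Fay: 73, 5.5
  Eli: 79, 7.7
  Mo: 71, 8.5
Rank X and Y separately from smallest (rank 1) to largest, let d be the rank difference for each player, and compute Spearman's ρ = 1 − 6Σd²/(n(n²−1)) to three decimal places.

Ranks of variable 1: 1, 5, 6, 3, 4, 2
Ranks of variable 2: 1, 4, 3, 2, 5, 6
d = r₁ − r₂: 0, 1, 3, 1, -1, -4
d²: 0, 1, 9, 1, 1, 16; Σd² = 28
ρ = 1 − 6·28/(6·35) = 1 − 168/210 = 0.200

0.200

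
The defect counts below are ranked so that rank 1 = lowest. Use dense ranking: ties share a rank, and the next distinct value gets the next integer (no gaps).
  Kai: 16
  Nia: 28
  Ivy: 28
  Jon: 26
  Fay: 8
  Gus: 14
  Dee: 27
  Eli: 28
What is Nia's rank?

6

Sorted (ascending): 8, 14, 16, 26, 27, 28, 28, 28
The 3 values of 28 share dense rank 6.
Remaining distinct values take the next consecutive integers.
Nia has value 28 → rank 6.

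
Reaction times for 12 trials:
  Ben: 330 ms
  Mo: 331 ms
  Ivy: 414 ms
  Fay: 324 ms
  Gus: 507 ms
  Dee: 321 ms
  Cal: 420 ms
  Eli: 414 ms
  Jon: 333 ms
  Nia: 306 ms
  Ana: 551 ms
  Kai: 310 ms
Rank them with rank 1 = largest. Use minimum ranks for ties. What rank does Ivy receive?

Sorted (descending): 551, 507, 420, 414, 414, 333, 331, 330, 324, 321, 310, 306
The 2 values of 414 occupy positions 4–5 → each gets rank 4.
Ivy has value 414 ms → rank 4.

4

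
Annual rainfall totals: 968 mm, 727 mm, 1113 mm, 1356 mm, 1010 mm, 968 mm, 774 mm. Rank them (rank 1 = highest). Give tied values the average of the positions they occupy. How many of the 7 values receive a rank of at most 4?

3

Sorted (descending): 1356, 1113, 1010, 968, 968, 774, 727
The 2 values of 968 occupy positions 4–5 → average rank (4+5)/2 = 4.5.
Ranks ≤ 4: {1, 2, 3} → 3 values.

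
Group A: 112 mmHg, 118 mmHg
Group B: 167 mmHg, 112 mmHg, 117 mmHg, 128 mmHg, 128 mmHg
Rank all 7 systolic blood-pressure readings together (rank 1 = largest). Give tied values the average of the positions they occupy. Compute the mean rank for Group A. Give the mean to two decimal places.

5.25

Sorted (descending): 167, 128, 128, 118, 117, 112, 112
The 2 values of 128 occupy positions 2–3 → average rank (2+3)/2 = 2.5.
The 2 values of 112 occupy positions 6–7 → average rank (6+7)/2 = 6.5.
Group A values → pooled ranks: 112→6.5, 118→4
Mean rank = (6.5 + 4) / 2 = 5.25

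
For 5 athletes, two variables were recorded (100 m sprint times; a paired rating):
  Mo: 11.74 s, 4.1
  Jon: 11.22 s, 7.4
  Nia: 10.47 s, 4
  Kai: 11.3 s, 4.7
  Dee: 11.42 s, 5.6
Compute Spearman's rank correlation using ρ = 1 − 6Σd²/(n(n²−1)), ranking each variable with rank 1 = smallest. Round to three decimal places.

0.100

Ranks of variable 1: 5, 2, 1, 3, 4
Ranks of variable 2: 2, 5, 1, 3, 4
d = r₁ − r₂: 3, -3, 0, 0, 0
d²: 9, 9, 0, 0, 0; Σd² = 18
ρ = 1 − 6·18/(5·24) = 1 − 108/120 = 0.100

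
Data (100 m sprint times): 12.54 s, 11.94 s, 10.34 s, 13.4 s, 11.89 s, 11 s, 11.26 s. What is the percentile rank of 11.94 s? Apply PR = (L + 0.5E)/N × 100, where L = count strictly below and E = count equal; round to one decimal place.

64.3

N = 7.
Strictly below 11.94: 4. Equal to 11.94: 1.
PR = (4 + 0.5·1)/7 × 100 = 64.3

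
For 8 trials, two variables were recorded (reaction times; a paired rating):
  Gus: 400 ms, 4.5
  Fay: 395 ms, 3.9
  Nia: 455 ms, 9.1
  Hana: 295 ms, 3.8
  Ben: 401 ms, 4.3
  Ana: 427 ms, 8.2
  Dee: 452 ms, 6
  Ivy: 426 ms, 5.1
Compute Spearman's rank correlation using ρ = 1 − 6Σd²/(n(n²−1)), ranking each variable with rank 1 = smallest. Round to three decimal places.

Ranks of variable 1: 3, 2, 8, 1, 4, 6, 7, 5
Ranks of variable 2: 4, 2, 8, 1, 3, 7, 6, 5
d = r₁ − r₂: -1, 0, 0, 0, 1, -1, 1, 0
d²: 1, 0, 0, 0, 1, 1, 1, 0; Σd² = 4
ρ = 1 − 6·4/(8·63) = 1 − 24/504 = 0.952

0.952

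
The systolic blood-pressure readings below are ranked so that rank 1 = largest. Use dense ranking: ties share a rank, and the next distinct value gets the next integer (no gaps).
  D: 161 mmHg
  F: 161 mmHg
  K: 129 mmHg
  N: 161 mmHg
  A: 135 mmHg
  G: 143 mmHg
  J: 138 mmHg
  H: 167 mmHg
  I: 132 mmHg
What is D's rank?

2

Sorted (descending): 167, 161, 161, 161, 143, 138, 135, 132, 129
The 3 values of 161 share dense rank 2.
Remaining distinct values take the next consecutive integers.
D has value 161 mmHg → rank 2.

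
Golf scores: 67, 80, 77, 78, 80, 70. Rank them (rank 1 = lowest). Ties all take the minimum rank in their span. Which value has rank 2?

Sorted (ascending): 67, 70, 77, 78, 80, 80
The 2 values of 80 occupy positions 5–6 → each gets rank 5.
Rank 2 → value 70.

70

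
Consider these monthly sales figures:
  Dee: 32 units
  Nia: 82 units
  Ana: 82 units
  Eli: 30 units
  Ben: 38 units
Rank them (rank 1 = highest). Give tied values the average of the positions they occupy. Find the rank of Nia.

1.5

Sorted (descending): 82, 82, 38, 32, 30
The 2 values of 82 occupy positions 1–2 → average rank (1+2)/2 = 1.5.
Nia has value 82 units → rank 1.5.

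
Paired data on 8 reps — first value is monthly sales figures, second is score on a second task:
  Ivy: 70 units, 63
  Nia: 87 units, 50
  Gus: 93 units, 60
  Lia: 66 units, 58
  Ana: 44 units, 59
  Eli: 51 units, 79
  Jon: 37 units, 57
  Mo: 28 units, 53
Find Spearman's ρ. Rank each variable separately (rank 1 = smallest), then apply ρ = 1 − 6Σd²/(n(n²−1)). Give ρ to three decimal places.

Ranks of variable 1: 6, 7, 8, 5, 3, 4, 2, 1
Ranks of variable 2: 7, 1, 6, 4, 5, 8, 3, 2
d = r₁ − r₂: -1, 6, 2, 1, -2, -4, -1, -1
d²: 1, 36, 4, 1, 4, 16, 1, 1; Σd² = 64
ρ = 1 − 6·64/(8·63) = 1 − 384/504 = 0.238

0.238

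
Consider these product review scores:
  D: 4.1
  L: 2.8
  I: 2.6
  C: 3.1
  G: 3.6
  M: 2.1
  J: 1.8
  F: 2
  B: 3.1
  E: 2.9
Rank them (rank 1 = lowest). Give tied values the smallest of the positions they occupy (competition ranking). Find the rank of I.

Sorted (ascending): 1.8, 2, 2.1, 2.6, 2.8, 2.9, 3.1, 3.1, 3.6, 4.1
The 2 values of 3.1 occupy positions 7–8 → each gets rank 7.
I has value 2.6 → rank 4.

4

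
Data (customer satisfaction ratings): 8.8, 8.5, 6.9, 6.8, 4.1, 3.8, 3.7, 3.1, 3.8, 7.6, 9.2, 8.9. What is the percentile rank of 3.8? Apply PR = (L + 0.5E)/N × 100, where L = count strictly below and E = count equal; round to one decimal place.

N = 12.
Strictly below 3.8: 2. Equal to 3.8: 2.
PR = (2 + 0.5·2)/12 × 100 = 25.0

25.0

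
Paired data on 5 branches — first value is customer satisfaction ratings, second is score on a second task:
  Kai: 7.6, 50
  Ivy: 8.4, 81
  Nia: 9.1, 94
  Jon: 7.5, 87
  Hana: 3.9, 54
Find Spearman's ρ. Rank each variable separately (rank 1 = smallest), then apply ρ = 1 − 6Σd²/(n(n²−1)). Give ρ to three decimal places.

0.500

Ranks of variable 1: 3, 4, 5, 2, 1
Ranks of variable 2: 1, 3, 5, 4, 2
d = r₁ − r₂: 2, 1, 0, -2, -1
d²: 4, 1, 0, 4, 1; Σd² = 10
ρ = 1 − 6·10/(5·24) = 1 − 60/120 = 0.500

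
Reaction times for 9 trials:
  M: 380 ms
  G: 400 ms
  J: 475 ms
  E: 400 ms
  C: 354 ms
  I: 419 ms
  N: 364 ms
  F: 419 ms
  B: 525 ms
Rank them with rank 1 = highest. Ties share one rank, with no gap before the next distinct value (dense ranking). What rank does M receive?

Sorted (descending): 525, 475, 419, 419, 400, 400, 380, 364, 354
The 2 values of 419 share dense rank 3.
The 2 values of 400 share dense rank 4.
Remaining distinct values take the next consecutive integers.
M has value 380 ms → rank 5.

5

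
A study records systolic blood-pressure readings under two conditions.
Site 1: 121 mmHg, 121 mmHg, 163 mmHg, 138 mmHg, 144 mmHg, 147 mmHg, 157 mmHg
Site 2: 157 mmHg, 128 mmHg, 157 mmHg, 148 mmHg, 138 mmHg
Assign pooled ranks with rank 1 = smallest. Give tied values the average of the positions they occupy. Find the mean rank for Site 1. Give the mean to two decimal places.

Sorted (ascending): 121, 121, 128, 138, 138, 144, 147, 148, 157, 157, 157, 163
The 2 values of 121 occupy positions 1–2 → average rank (1+2)/2 = 1.5.
The 2 values of 138 occupy positions 4–5 → average rank (4+5)/2 = 4.5.
The 3 values of 157 occupy positions 9–11 → average rank 10.
Site 1 values → pooled ranks: 121→1.5, 121→1.5, 163→12, 138→4.5, 144→6, 147→7, 157→10
Mean rank = (1.5 + 1.5 + 12 + 4.5 + 6 + 7 + 10) / 7 = 6.07

6.07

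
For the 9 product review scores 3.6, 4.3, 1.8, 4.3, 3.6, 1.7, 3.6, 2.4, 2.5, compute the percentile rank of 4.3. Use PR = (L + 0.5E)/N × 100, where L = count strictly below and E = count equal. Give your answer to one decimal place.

88.9

N = 9.
Strictly below 4.3: 7. Equal to 4.3: 2.
PR = (7 + 0.5·2)/9 × 100 = 88.9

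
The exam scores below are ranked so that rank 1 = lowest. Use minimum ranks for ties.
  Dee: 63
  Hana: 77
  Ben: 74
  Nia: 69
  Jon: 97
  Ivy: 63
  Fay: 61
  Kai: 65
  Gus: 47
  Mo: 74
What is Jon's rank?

10

Sorted (ascending): 47, 61, 63, 63, 65, 69, 74, 74, 77, 97
The 2 values of 63 occupy positions 3–4 → each gets rank 3.
The 2 values of 74 occupy positions 7–8 → each gets rank 7.
Jon has value 97 → rank 10.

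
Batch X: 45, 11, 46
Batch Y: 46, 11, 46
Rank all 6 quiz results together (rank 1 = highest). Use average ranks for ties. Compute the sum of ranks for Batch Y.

9.5

Sorted (descending): 46, 46, 46, 45, 11, 11
The 3 values of 46 occupy positions 1–3 → average rank 2.
The 2 values of 11 occupy positions 5–6 → average rank (5+6)/2 = 5.5.
Batch Y values → pooled ranks: 46→2, 11→5.5, 46→2
Rank sum = 2 + 5.5 + 2 = 9.5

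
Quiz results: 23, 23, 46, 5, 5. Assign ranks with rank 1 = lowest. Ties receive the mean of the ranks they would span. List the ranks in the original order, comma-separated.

Sorted (ascending): 5, 5, 23, 23, 46
The 2 values of 5 occupy positions 1–2 → average rank (1+2)/2 = 1.5.
The 2 values of 23 occupy positions 3–4 → average rank (3+4)/2 = 3.5.

3.5, 3.5, 5, 1.5, 1.5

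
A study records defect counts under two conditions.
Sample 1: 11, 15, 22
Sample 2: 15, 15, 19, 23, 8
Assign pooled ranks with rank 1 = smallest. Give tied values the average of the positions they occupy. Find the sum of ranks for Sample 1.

Sorted (ascending): 8, 11, 15, 15, 15, 19, 22, 23
The 3 values of 15 occupy positions 3–5 → average rank 4.
Sample 1 values → pooled ranks: 11→2, 15→4, 22→7
Rank sum = 2 + 4 + 7 = 13

13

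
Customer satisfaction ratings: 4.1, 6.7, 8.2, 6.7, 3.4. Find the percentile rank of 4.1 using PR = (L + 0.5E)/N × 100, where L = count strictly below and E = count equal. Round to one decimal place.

N = 5.
Strictly below 4.1: 1. Equal to 4.1: 1.
PR = (1 + 0.5·1)/5 × 100 = 30.0

30.0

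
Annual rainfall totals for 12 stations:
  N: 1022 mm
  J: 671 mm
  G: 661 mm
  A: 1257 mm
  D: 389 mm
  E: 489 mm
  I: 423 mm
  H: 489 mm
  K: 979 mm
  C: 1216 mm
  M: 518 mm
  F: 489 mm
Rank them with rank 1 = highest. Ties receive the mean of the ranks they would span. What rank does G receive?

6

Sorted (descending): 1257, 1216, 1022, 979, 671, 661, 518, 489, 489, 489, 423, 389
The 3 values of 489 occupy positions 8–10 → average rank 9.
G has value 661 mm → rank 6.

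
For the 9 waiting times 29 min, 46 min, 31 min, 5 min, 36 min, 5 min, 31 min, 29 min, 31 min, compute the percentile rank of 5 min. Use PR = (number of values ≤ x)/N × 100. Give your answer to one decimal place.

N = 9.
Strictly below 5: 0. Equal to 5: 2.
PR = 2/9 × 100 = 22.2

22.2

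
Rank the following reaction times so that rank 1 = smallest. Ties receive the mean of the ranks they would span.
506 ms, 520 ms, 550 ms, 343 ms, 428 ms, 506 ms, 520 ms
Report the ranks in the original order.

Sorted (ascending): 343, 428, 506, 506, 520, 520, 550
The 2 values of 506 occupy positions 3–4 → average rank (3+4)/2 = 3.5.
The 2 values of 520 occupy positions 5–6 → average rank (5+6)/2 = 5.5.

3.5, 5.5, 7, 1, 2, 3.5, 5.5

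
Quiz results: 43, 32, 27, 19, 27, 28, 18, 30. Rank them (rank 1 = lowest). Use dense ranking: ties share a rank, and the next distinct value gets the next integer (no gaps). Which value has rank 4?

28

Sorted (ascending): 18, 19, 27, 27, 28, 30, 32, 43
The 2 values of 27 share dense rank 3.
Remaining distinct values take the next consecutive integers.
Rank 4 → value 28.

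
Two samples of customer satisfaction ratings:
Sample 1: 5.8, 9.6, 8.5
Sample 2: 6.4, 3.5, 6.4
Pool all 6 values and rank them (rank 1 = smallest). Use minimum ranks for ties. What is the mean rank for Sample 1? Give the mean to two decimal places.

Sorted (ascending): 3.5, 5.8, 6.4, 6.4, 8.5, 9.6
The 2 values of 6.4 occupy positions 3–4 → each gets rank 3.
Sample 1 values → pooled ranks: 5.8→2, 9.6→6, 8.5→5
Mean rank = (2 + 6 + 5) / 3 = 4.33

4.33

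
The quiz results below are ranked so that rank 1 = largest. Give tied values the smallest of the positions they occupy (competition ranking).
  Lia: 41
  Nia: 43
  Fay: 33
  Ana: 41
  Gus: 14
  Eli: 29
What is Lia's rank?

Sorted (descending): 43, 41, 41, 33, 29, 14
The 2 values of 41 occupy positions 2–3 → each gets rank 2.
Lia has value 41 → rank 2.

2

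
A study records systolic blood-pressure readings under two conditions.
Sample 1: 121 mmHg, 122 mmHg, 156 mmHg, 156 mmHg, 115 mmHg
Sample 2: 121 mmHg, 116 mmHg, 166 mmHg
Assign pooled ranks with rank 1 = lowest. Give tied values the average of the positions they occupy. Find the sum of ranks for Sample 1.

22.5

Sorted (ascending): 115, 116, 121, 121, 122, 156, 156, 166
The 2 values of 121 occupy positions 3–4 → average rank (3+4)/2 = 3.5.
The 2 values of 156 occupy positions 6–7 → average rank (6+7)/2 = 6.5.
Sample 1 values → pooled ranks: 121→3.5, 122→5, 156→6.5, 156→6.5, 115→1
Rank sum = 3.5 + 5 + 6.5 + 6.5 + 1 = 22.5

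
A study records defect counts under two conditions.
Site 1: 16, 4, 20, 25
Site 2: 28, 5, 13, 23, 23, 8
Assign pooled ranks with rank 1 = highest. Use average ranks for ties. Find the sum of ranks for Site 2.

Sorted (descending): 28, 25, 23, 23, 20, 16, 13, 8, 5, 4
The 2 values of 23 occupy positions 3–4 → average rank (3+4)/2 = 3.5.
Site 2 values → pooled ranks: 28→1, 5→9, 13→7, 23→3.5, 23→3.5, 8→8
Rank sum = 1 + 9 + 7 + 3.5 + 3.5 + 8 = 32

32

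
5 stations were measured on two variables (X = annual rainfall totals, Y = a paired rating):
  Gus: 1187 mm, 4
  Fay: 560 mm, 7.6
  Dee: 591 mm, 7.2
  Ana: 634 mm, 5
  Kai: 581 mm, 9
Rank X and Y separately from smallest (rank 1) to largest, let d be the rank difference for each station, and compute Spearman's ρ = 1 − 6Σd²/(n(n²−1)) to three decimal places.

-0.900

Ranks of variable 1: 5, 1, 3, 4, 2
Ranks of variable 2: 1, 4, 3, 2, 5
d = r₁ − r₂: 4, -3, 0, 2, -3
d²: 16, 9, 0, 4, 9; Σd² = 38
ρ = 1 − 6·38/(5·24) = 1 − 228/120 = -0.900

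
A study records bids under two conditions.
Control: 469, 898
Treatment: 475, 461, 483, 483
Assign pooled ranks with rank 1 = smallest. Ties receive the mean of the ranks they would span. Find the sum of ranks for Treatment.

Sorted (ascending): 461, 469, 475, 483, 483, 898
The 2 values of 483 occupy positions 4–5 → average rank (4+5)/2 = 4.5.
Treatment values → pooled ranks: 475→3, 461→1, 483→4.5, 483→4.5
Rank sum = 3 + 1 + 4.5 + 4.5 = 13

13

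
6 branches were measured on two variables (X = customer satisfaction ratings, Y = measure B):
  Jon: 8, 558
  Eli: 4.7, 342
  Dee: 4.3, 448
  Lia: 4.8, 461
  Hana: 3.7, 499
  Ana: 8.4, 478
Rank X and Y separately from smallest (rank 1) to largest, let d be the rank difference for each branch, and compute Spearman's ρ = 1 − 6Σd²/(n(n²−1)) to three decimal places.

Ranks of variable 1: 5, 3, 2, 4, 1, 6
Ranks of variable 2: 6, 1, 2, 3, 5, 4
d = r₁ − r₂: -1, 2, 0, 1, -4, 2
d²: 1, 4, 0, 1, 16, 4; Σd² = 26
ρ = 1 − 6·26/(6·35) = 1 − 156/210 = 0.257

0.257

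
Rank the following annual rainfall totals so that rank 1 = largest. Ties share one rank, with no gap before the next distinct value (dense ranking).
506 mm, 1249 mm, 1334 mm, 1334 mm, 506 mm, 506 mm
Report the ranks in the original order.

Sorted (descending): 1334, 1334, 1249, 506, 506, 506
The 2 values of 1334 share dense rank 1.
The 3 values of 506 share dense rank 3.
Remaining distinct values take the next consecutive integers.

3, 2, 1, 1, 3, 3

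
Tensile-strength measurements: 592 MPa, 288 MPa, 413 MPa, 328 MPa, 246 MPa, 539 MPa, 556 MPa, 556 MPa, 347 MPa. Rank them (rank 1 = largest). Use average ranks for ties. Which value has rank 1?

Sorted (descending): 592, 556, 556, 539, 413, 347, 328, 288, 246
The 2 values of 556 occupy positions 2–3 → average rank (2+3)/2 = 2.5.
Rank 1 → value 592.

592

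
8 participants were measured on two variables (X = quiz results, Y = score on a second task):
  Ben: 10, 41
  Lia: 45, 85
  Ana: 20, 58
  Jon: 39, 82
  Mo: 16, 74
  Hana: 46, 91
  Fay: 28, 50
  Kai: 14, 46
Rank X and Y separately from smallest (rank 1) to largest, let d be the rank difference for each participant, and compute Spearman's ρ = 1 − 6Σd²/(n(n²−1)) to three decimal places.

Ranks of variable 1: 1, 7, 4, 6, 3, 8, 5, 2
Ranks of variable 2: 1, 7, 4, 6, 5, 8, 3, 2
d = r₁ − r₂: 0, 0, 0, 0, -2, 0, 2, 0
d²: 0, 0, 0, 0, 4, 0, 4, 0; Σd² = 8
ρ = 1 − 6·8/(8·63) = 1 − 48/504 = 0.905

0.905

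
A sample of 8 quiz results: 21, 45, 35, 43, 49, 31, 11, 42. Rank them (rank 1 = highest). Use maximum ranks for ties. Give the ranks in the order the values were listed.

7, 2, 5, 3, 1, 6, 8, 4

Sorted (descending): 49, 45, 43, 42, 35, 31, 21, 11
No ties — each value takes its position as its rank.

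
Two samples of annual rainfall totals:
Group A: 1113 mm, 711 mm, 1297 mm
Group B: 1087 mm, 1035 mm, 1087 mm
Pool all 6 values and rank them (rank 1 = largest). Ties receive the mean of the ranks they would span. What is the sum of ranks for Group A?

Sorted (descending): 1297, 1113, 1087, 1087, 1035, 711
The 2 values of 1087 occupy positions 3–4 → average rank (3+4)/2 = 3.5.
Group A values → pooled ranks: 1113→2, 711→6, 1297→1
Rank sum = 2 + 6 + 1 = 9

9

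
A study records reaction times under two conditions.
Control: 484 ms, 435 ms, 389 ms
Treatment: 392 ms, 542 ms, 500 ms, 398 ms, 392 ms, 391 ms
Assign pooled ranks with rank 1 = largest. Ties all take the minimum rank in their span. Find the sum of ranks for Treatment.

Sorted (descending): 542, 500, 484, 435, 398, 392, 392, 391, 389
The 2 values of 392 occupy positions 6–7 → each gets rank 6.
Treatment values → pooled ranks: 392→6, 542→1, 500→2, 398→5, 392→6, 391→8
Rank sum = 6 + 1 + 2 + 5 + 6 + 8 = 28

28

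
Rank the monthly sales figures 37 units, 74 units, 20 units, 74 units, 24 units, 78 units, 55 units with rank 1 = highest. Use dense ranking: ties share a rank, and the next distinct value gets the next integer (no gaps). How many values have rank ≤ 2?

3

Sorted (descending): 78, 74, 74, 55, 37, 24, 20
The 2 values of 74 share dense rank 2.
Remaining distinct values take the next consecutive integers.
Ranks ≤ 2: {1, 2, 2} → 3 values.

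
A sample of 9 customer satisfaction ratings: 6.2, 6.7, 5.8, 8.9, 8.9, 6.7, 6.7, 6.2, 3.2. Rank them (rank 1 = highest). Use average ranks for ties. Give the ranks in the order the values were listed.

6.5, 4, 8, 1.5, 1.5, 4, 4, 6.5, 9

Sorted (descending): 8.9, 8.9, 6.7, 6.7, 6.7, 6.2, 6.2, 5.8, 3.2
The 2 values of 8.9 occupy positions 1–2 → average rank (1+2)/2 = 1.5.
The 3 values of 6.7 occupy positions 3–5 → average rank 4.
The 2 values of 6.2 occupy positions 6–7 → average rank (6+7)/2 = 6.5.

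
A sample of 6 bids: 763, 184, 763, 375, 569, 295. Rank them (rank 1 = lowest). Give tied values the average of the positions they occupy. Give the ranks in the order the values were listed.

5.5, 1, 5.5, 3, 4, 2

Sorted (ascending): 184, 295, 375, 569, 763, 763
The 2 values of 763 occupy positions 5–6 → average rank (5+6)/2 = 5.5.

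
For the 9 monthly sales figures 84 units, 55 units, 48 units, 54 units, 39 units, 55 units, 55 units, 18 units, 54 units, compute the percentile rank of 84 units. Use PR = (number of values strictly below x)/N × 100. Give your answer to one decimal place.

N = 9.
Strictly below 84: 8. Equal to 84: 1.
PR = 8/9 × 100 = 88.9

88.9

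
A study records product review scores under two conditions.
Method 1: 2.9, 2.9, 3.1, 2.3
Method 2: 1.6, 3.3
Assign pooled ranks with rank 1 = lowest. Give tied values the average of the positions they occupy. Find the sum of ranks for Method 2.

Sorted (ascending): 1.6, 2.3, 2.9, 2.9, 3.1, 3.3
The 2 values of 2.9 occupy positions 3–4 → average rank (3+4)/2 = 3.5.
Method 2 values → pooled ranks: 1.6→1, 3.3→6
Rank sum = 1 + 6 = 7

7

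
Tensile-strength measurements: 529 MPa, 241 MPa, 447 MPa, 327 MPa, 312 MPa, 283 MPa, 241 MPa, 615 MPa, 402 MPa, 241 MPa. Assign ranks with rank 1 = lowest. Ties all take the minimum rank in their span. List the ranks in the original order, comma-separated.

9, 1, 8, 6, 5, 4, 1, 10, 7, 1

Sorted (ascending): 241, 241, 241, 283, 312, 327, 402, 447, 529, 615
The 3 values of 241 occupy positions 1–3 → each gets rank 1.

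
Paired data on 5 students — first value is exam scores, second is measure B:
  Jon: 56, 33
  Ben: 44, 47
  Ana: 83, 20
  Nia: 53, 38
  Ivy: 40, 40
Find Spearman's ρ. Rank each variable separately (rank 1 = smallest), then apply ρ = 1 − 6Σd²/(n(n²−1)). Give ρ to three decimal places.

-0.900

Ranks of variable 1: 4, 2, 5, 3, 1
Ranks of variable 2: 2, 5, 1, 3, 4
d = r₁ − r₂: 2, -3, 4, 0, -3
d²: 4, 9, 16, 0, 9; Σd² = 38
ρ = 1 − 6·38/(5·24) = 1 − 228/120 = -0.900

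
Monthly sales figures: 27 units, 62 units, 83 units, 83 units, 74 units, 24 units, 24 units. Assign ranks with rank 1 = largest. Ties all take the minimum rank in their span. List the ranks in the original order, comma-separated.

Sorted (descending): 83, 83, 74, 62, 27, 24, 24
The 2 values of 83 occupy positions 1–2 → each gets rank 1.
The 2 values of 24 occupy positions 6–7 → each gets rank 6.

5, 4, 1, 1, 3, 6, 6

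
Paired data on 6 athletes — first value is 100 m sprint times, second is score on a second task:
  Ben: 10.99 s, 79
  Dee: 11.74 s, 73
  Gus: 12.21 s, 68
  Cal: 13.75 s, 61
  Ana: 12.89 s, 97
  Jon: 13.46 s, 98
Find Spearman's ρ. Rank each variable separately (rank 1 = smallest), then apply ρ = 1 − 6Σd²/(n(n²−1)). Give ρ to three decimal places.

Ranks of variable 1: 1, 2, 3, 6, 4, 5
Ranks of variable 2: 4, 3, 2, 1, 5, 6
d = r₁ − r₂: -3, -1, 1, 5, -1, -1
d²: 9, 1, 1, 25, 1, 1; Σd² = 38
ρ = 1 − 6·38/(6·35) = 1 − 228/210 = -0.086

-0.086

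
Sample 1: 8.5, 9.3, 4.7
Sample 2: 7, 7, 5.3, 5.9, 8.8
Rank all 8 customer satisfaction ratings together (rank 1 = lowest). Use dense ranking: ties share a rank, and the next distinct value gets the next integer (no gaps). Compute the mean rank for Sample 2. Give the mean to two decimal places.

3.80

Sorted (ascending): 4.7, 5.3, 5.9, 7, 7, 8.5, 8.8, 9.3
The 2 values of 7 share dense rank 4.
Remaining distinct values take the next consecutive integers.
Sample 2 values → pooled ranks: 7→4, 7→4, 5.3→2, 5.9→3, 8.8→6
Mean rank = (4 + 4 + 2 + 3 + 6) / 5 = 3.80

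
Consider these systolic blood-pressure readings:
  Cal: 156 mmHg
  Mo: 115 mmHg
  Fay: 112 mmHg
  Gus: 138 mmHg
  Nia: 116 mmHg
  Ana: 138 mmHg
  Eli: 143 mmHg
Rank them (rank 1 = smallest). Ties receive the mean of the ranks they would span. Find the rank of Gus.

Sorted (ascending): 112, 115, 116, 138, 138, 143, 156
The 2 values of 138 occupy positions 4–5 → average rank (4+5)/2 = 4.5.
Gus has value 138 mmHg → rank 4.5.

4.5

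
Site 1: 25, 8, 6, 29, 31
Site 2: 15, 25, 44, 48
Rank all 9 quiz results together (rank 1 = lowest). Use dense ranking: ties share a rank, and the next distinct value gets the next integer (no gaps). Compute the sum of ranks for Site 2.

22

Sorted (ascending): 6, 8, 15, 25, 25, 29, 31, 44, 48
The 2 values of 25 share dense rank 4.
Remaining distinct values take the next consecutive integers.
Site 2 values → pooled ranks: 15→3, 25→4, 44→7, 48→8
Rank sum = 3 + 4 + 7 + 8 = 22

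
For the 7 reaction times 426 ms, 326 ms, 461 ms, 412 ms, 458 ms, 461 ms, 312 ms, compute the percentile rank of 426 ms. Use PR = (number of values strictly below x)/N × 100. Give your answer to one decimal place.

42.9

N = 7.
Strictly below 426: 3. Equal to 426: 1.
PR = 3/7 × 100 = 42.9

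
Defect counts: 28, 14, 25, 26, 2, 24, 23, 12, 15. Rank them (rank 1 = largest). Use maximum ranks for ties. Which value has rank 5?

Sorted (descending): 28, 26, 25, 24, 23, 15, 14, 12, 2
No ties — each value takes its position as its rank.
Rank 5 → value 23.

23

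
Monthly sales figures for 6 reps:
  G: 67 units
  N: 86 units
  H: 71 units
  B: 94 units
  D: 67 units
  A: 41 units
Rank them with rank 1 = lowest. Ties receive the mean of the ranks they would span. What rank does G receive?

2.5

Sorted (ascending): 41, 67, 67, 71, 86, 94
The 2 values of 67 occupy positions 2–3 → average rank (2+3)/2 = 2.5.
G has value 67 units → rank 2.5.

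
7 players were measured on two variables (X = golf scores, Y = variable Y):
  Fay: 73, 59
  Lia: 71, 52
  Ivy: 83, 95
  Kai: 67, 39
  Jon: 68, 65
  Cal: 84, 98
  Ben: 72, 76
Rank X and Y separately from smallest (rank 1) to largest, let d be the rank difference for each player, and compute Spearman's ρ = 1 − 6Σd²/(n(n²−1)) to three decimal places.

0.821

Ranks of variable 1: 5, 3, 6, 1, 2, 7, 4
Ranks of variable 2: 3, 2, 6, 1, 4, 7, 5
d = r₁ − r₂: 2, 1, 0, 0, -2, 0, -1
d²: 4, 1, 0, 0, 4, 0, 1; Σd² = 10
ρ = 1 − 6·10/(7·48) = 1 − 60/336 = 0.821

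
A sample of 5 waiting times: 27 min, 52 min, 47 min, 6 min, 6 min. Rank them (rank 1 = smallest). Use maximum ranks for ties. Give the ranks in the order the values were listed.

3, 5, 4, 2, 2

Sorted (ascending): 6, 6, 27, 47, 52
The 2 values of 6 occupy positions 1–2 → each gets rank 2.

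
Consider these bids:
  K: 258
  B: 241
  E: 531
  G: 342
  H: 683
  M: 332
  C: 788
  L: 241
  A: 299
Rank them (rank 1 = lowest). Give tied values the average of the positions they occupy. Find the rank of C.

9

Sorted (ascending): 241, 241, 258, 299, 332, 342, 531, 683, 788
The 2 values of 241 occupy positions 1–2 → average rank (1+2)/2 = 1.5.
C has value 788 → rank 9.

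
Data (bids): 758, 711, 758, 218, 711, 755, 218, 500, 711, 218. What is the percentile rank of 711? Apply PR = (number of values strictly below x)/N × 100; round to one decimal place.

N = 10.
Strictly below 711: 4. Equal to 711: 3.
PR = 4/10 × 100 = 40.0

40.0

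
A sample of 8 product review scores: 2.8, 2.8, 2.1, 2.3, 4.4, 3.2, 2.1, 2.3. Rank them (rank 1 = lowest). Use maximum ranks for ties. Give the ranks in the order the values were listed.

6, 6, 2, 4, 8, 7, 2, 4

Sorted (ascending): 2.1, 2.1, 2.3, 2.3, 2.8, 2.8, 3.2, 4.4
The 2 values of 2.1 occupy positions 1–2 → each gets rank 2.
The 2 values of 2.3 occupy positions 3–4 → each gets rank 4.
The 2 values of 2.8 occupy positions 5–6 → each gets rank 6.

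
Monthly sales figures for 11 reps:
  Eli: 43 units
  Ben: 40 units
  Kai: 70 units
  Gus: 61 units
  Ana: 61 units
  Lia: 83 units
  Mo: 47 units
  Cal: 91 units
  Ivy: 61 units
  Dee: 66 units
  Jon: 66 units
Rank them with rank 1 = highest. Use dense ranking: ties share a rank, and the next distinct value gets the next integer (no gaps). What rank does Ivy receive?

5

Sorted (descending): 91, 83, 70, 66, 66, 61, 61, 61, 47, 43, 40
The 2 values of 66 share dense rank 4.
The 3 values of 61 share dense rank 5.
Remaining distinct values take the next consecutive integers.
Ivy has value 61 units → rank 5.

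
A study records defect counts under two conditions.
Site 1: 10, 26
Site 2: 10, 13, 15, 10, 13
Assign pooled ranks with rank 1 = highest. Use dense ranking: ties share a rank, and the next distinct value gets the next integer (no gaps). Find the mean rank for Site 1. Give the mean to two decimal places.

Sorted (descending): 26, 15, 13, 13, 10, 10, 10
The 2 values of 13 share dense rank 3.
The 3 values of 10 share dense rank 4.
Remaining distinct values take the next consecutive integers.
Site 1 values → pooled ranks: 10→4, 26→1
Mean rank = (4 + 1) / 2 = 2.50

2.50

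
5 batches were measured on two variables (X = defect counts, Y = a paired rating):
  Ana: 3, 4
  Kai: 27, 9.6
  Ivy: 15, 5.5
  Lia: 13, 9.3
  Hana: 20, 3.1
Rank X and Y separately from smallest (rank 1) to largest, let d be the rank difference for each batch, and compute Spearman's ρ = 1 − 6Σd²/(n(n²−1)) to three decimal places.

0.300

Ranks of variable 1: 1, 5, 3, 2, 4
Ranks of variable 2: 2, 5, 3, 4, 1
d = r₁ − r₂: -1, 0, 0, -2, 3
d²: 1, 0, 0, 4, 9; Σd² = 14
ρ = 1 − 6·14/(5·24) = 1 − 84/120 = 0.300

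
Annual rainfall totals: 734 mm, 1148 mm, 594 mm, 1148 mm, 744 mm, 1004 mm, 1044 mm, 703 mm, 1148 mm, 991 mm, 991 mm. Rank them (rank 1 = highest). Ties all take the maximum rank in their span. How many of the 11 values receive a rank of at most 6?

5

Sorted (descending): 1148, 1148, 1148, 1044, 1004, 991, 991, 744, 734, 703, 594
The 3 values of 1148 occupy positions 1–3 → each gets rank 3.
The 2 values of 991 occupy positions 6–7 → each gets rank 7.
Ranks ≤ 6: {3, 3, 3, 4, 5} → 5 values.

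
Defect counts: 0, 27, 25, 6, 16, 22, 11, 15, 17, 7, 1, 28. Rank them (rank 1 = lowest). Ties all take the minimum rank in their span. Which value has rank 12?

Sorted (ascending): 0, 1, 6, 7, 11, 15, 16, 17, 22, 25, 27, 28
No ties — each value takes its position as its rank.
Rank 12 → value 28.

28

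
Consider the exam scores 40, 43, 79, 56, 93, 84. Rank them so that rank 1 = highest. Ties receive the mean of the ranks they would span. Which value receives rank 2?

Sorted (descending): 93, 84, 79, 56, 43, 40
No ties — each value takes its position as its rank.
Rank 2 → value 84.

84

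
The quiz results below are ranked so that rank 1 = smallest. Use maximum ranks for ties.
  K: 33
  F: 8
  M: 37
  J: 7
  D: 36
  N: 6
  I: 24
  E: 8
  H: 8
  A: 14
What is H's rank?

5

Sorted (ascending): 6, 7, 8, 8, 8, 14, 24, 33, 36, 37
The 3 values of 8 occupy positions 3–5 → each gets rank 5.
H has value 8 → rank 5.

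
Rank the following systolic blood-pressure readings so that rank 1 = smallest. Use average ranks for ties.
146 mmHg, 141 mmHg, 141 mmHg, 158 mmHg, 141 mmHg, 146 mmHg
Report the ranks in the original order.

Sorted (ascending): 141, 141, 141, 146, 146, 158
The 3 values of 141 occupy positions 1–3 → average rank 2.
The 2 values of 146 occupy positions 4–5 → average rank (4+5)/2 = 4.5.

4.5, 2, 2, 6, 2, 4.5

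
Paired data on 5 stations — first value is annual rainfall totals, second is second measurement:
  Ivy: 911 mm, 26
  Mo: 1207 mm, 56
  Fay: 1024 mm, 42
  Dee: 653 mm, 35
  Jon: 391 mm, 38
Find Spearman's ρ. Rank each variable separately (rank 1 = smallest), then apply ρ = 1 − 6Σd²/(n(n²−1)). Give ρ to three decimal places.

Ranks of variable 1: 3, 5, 4, 2, 1
Ranks of variable 2: 1, 5, 4, 2, 3
d = r₁ − r₂: 2, 0, 0, 0, -2
d²: 4, 0, 0, 0, 4; Σd² = 8
ρ = 1 − 6·8/(5·24) = 1 − 48/120 = 0.600

0.600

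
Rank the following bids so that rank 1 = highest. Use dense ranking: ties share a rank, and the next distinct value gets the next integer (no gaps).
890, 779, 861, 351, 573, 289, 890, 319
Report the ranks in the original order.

1, 3, 2, 5, 4, 7, 1, 6

Sorted (descending): 890, 890, 861, 779, 573, 351, 319, 289
The 2 values of 890 share dense rank 1.
Remaining distinct values take the next consecutive integers.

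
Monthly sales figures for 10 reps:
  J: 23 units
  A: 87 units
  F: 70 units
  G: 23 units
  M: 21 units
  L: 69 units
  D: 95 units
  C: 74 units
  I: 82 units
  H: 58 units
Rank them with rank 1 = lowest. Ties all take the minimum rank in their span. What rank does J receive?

Sorted (ascending): 21, 23, 23, 58, 69, 70, 74, 82, 87, 95
The 2 values of 23 occupy positions 2–3 → each gets rank 2.
J has value 23 units → rank 2.

2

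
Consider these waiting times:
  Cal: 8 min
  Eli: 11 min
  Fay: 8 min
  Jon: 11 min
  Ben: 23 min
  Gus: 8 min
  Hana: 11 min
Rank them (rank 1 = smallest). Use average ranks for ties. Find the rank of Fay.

2

Sorted (ascending): 8, 8, 8, 11, 11, 11, 23
The 3 values of 8 occupy positions 1–3 → average rank 2.
The 3 values of 11 occupy positions 4–6 → average rank 5.
Fay has value 8 min → rank 2.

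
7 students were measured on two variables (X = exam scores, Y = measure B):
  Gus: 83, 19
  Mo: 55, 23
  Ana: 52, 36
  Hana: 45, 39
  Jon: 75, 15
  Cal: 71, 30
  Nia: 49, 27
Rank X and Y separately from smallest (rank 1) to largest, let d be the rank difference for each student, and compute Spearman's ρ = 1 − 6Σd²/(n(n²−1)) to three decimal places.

Ranks of variable 1: 7, 4, 3, 1, 6, 5, 2
Ranks of variable 2: 2, 3, 6, 7, 1, 5, 4
d = r₁ − r₂: 5, 1, -3, -6, 5, 0, -2
d²: 25, 1, 9, 36, 25, 0, 4; Σd² = 100
ρ = 1 − 6·100/(7·48) = 1 − 600/336 = -0.786

-0.786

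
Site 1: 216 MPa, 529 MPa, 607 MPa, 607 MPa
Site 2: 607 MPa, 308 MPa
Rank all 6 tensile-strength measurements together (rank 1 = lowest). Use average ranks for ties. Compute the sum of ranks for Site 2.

Sorted (ascending): 216, 308, 529, 607, 607, 607
The 3 values of 607 occupy positions 4–6 → average rank 5.
Site 2 values → pooled ranks: 607→5, 308→2
Rank sum = 5 + 2 = 7

7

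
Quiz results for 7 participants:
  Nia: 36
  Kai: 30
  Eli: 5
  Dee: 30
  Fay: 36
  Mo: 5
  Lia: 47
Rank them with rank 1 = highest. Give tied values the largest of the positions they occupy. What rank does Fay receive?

Sorted (descending): 47, 36, 36, 30, 30, 5, 5
The 2 values of 36 occupy positions 2–3 → each gets rank 3.
The 2 values of 30 occupy positions 4–5 → each gets rank 5.
The 2 values of 5 occupy positions 6–7 → each gets rank 7.
Fay has value 36 → rank 3.

3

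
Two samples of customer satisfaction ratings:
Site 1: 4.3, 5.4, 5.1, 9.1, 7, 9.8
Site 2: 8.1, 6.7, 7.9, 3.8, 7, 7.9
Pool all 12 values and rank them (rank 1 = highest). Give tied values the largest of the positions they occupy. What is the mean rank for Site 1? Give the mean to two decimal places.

6.67

Sorted (descending): 9.8, 9.1, 8.1, 7.9, 7.9, 7, 7, 6.7, 5.4, 5.1, 4.3, 3.8
The 2 values of 7.9 occupy positions 4–5 → each gets rank 5.
The 2 values of 7 occupy positions 6–7 → each gets rank 7.
Site 1 values → pooled ranks: 4.3→11, 5.4→9, 5.1→10, 9.1→2, 7→7, 9.8→1
Mean rank = (11 + 9 + 10 + 2 + 7 + 1) / 6 = 6.67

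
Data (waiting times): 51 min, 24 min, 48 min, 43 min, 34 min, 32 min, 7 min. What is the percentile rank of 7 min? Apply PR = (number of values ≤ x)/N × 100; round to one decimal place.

N = 7.
Strictly below 7: 0. Equal to 7: 1.
PR = 1/7 × 100 = 14.3

14.3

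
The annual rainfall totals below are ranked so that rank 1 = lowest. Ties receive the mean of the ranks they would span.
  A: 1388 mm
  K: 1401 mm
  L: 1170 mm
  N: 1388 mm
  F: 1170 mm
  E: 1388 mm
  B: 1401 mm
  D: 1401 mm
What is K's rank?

Sorted (ascending): 1170, 1170, 1388, 1388, 1388, 1401, 1401, 1401
The 2 values of 1170 occupy positions 1–2 → average rank (1+2)/2 = 1.5.
The 3 values of 1388 occupy positions 3–5 → average rank 4.
The 3 values of 1401 occupy positions 6–8 → average rank 7.
K has value 1401 mm → rank 7.

7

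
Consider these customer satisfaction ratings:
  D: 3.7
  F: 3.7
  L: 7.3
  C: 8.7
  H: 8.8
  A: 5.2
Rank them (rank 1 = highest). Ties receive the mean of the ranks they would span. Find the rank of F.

Sorted (descending): 8.8, 8.7, 7.3, 5.2, 3.7, 3.7
The 2 values of 3.7 occupy positions 5–6 → average rank (5+6)/2 = 5.5.
F has value 3.7 → rank 5.5.

5.5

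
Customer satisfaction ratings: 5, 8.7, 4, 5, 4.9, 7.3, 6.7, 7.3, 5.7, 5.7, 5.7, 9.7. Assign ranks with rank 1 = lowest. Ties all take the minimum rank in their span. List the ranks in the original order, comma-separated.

Sorted (ascending): 4, 4.9, 5, 5, 5.7, 5.7, 5.7, 6.7, 7.3, 7.3, 8.7, 9.7
The 2 values of 5 occupy positions 3–4 → each gets rank 3.
The 3 values of 5.7 occupy positions 5–7 → each gets rank 5.
The 2 values of 7.3 occupy positions 9–10 → each gets rank 9.

3, 11, 1, 3, 2, 9, 8, 9, 5, 5, 5, 12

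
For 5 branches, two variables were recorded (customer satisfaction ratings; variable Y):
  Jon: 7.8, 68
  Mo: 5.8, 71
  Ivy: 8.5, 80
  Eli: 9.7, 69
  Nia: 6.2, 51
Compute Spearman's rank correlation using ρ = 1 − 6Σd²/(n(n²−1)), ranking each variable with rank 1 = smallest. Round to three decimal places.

Ranks of variable 1: 3, 1, 4, 5, 2
Ranks of variable 2: 2, 4, 5, 3, 1
d = r₁ − r₂: 1, -3, -1, 2, 1
d²: 1, 9, 1, 4, 1; Σd² = 16
ρ = 1 − 6·16/(5·24) = 1 − 96/120 = 0.200

0.200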